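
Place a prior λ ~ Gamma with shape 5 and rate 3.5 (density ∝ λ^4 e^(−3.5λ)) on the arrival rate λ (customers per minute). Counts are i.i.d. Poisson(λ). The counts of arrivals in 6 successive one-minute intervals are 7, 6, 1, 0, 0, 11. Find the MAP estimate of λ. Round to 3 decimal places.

Σxᵢ = 7+6+1+0+0+11 = 25, with n = 6.
Posterior ∝ λ^4e^(−3.5λ) · λ^25e^(−6λ) = λ^29e^(−9.5λ), i.e. Gamma(shape=30, rate=9.5).
The mode of a Gamma(a, b) with a ≥ 1 (shape–rate) is (a−1)/b = 29/9.5 ≈ 3.053.

λ̂_MAP = 3.053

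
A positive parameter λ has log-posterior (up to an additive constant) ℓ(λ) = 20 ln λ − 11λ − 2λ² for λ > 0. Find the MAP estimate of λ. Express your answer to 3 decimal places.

ℓ'(λ) = 20/λ − 11 − 4λ. Setting this to zero and multiplying by λ: 4λ² + 11λ − 20 = 0.
λ = (−11 + √(11² + 4·4·20)) / (2·4) = (−11 + √441) / 8 = (−11 + 21)/8 = 5/4.
ℓ''(λ) = −20/λ² − 4 < 0, confirming a maximum.

λ̂_MAP = 1.250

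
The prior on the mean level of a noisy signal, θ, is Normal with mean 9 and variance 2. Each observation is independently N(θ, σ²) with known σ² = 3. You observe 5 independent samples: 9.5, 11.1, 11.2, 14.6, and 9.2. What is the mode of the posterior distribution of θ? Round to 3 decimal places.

θ̂_MAP = 10.631

n = 5; x̄ = (9.5 + 11.1 + 11.2 + 14.6 + 9.2)/5 = 55.6/5 = 11.12.
For a Normal prior and Normal likelihood with known variance, the posterior is Normal; its mode equals its mean, the precision-weighted average.
Prior precision 1/σ₀² = 1/2 = 0.5; data precision n/σ² = 5/3.
θ̂ = (0.5·9 + (5/3)·11.12) / (0.5 + 5/3) = (691/30)/(13/6) = 691/65 ≈ 10.631.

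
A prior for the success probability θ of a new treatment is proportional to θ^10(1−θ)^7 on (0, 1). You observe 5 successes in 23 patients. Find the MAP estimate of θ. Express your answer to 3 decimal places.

The prior density ∝ θ^10(1−θ)^7 is the kernel of Beta(11, 8).
Data: 5 successes in 23 trials. The binomial likelihood contributes θ^5(1−θ)^18, so the posterior is Beta(11+5, 8+18) = Beta(16, 26).
For Beta(a, b) with a, b > 1 the mode is (a−1)/(a+b−2) = 15/40 ≈ 0.375.

θ̂_MAP = 0.375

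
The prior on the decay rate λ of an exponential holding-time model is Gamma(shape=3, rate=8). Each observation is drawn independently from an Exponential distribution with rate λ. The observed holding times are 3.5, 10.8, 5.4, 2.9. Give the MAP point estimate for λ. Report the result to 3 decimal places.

The Exponential(rate=λ) likelihood is ∝ λ^n e^(−λΣtᵢ). Here n = 4 and Σtᵢ = 3.5 + 10.8 + 5.4 + 2.9 = 22.6.
Posterior ∝ λ^2e^(−8λ) · λ^4e^(−22.6λ) = λ^6e^(−30.6λ), i.e. Gamma(7, 30.6).
Mode = (a−1)/b = 6/30.6 ≈ 0.196.

λ̂_MAP = 0.196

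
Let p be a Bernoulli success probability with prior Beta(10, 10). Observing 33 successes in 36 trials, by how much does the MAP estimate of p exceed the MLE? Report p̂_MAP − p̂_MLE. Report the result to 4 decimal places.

Posterior is Beta(43, 13); MAP = (43−1)/(56−2) = 42/54 ≈ 0.77778.
MLE ignores the prior: p̂_MLE = k/n = 33/36 ≈ 0.91667.
Difference = 42/54 − 33/36 = -5/36 ≈ -0.1389.

MAP − MLE = -0.1389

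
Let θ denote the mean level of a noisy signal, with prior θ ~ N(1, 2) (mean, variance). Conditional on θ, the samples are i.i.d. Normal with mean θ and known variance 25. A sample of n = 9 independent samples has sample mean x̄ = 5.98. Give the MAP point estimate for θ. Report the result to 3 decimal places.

n = 9, x̄ = 5.98.
For a Normal prior and Normal likelihood with known variance, the posterior is Normal; its mode equals its mean, the precision-weighted average.
Prior precision 1/σ₀² = 1/2 = 0.5; data precision n/σ² = 9/25 = 0.36.
θ̂ = (0.5·1 + 0.36·5.98) / (0.5 + 0.36) = 2.6528/0.86 = 3316/1075 ≈ 3.085.

θ̂_MAP = 3.085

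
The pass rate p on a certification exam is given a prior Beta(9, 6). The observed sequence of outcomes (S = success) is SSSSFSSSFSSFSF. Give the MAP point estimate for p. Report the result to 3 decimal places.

p̂_MAP = 0.667

Prior: Beta(9, 6).
Data: 10 successes in 14 trials (from the sequence). The binomial likelihood contributes p^10(1−p)^4, so the posterior is Beta(9+10, 6+4) = Beta(19, 10).
For Beta(a, b) with a, b > 1 the mode is (a−1)/(a+b−2) = 18/27 ≈ 0.667.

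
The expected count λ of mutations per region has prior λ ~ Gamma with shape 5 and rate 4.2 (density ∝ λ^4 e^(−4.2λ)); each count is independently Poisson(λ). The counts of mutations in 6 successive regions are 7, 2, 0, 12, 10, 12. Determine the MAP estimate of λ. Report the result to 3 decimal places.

λ̂_MAP = 4.608

Σxᵢ = 7+2+0+12+10+12 = 43, with n = 6.
Posterior ∝ λ^4e^(−4.2λ) · λ^43e^(−6λ) = λ^47e^(−10.2λ), i.e. Gamma(shape=48, rate=10.2).
The mode of a Gamma(a, b) with a ≥ 1 (shape–rate) is (a−1)/b = 47/10.2 ≈ 4.608.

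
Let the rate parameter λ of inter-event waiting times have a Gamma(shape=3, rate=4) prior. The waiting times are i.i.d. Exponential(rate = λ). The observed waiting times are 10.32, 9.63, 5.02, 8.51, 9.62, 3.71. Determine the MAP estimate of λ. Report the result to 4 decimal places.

The Exponential(rate=λ) likelihood is ∝ λ^n e^(−λΣtᵢ). Here n = 6 and Σtᵢ = 10.32 + 9.63 + 5.02 + 8.51 + 9.62 + 3.71 = 46.81.
Posterior ∝ λ^2e^(−4λ) · λ^6e^(−46.81λ) = λ^8e^(−50.81λ), i.e. Gamma(9, 50.81).
Mode = (a−1)/b = 8/50.81 ≈ 0.1574.

λ̂_MAP = 0.1574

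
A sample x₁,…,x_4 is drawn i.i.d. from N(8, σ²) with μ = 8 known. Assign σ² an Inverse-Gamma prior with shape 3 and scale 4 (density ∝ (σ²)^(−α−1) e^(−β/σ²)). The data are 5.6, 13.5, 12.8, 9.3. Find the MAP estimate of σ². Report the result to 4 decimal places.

Sum of squared deviations about the known mean: SS = (5.6−8)² + (13.5−8)² + (12.8−8)² + (9.3−8)² = 60.74.
The Normal likelihood contributes (σ²)^(−n/2) exp(−SS/(2σ²)), so the posterior is Inverse-Gamma(α + n/2, β + SS/2) = Inverse-Gamma(5, 34.37).
The mode of Inverse-Gamma(a, b) is b/(a+1) = 34.37/6 ≈ 5.7283.

σ̂²_MAP = 5.7283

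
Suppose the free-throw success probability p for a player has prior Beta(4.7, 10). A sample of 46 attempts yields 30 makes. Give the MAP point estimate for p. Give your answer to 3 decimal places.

Prior: Beta(4.7, 10).
Data: 30 successes in 46 trials. The binomial likelihood contributes p^30(1−p)^16, so the posterior is Beta(4.7+30, 10+16) = Beta(34.7, 26).
For Beta(a, b) with a, b > 1 the mode is (a−1)/(a+b−2) = 33.7/58.7 ≈ 0.574.

p̂_MAP = 0.574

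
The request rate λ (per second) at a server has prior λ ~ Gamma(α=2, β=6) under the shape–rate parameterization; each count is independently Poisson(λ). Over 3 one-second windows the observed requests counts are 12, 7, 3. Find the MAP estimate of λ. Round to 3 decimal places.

Σxᵢ = 12+7+3 = 22, with n = 3.
Posterior ∝ λe^(−6λ) · λ^22e^(−3λ) = λ^23e^(−9λ), i.e. Gamma(shape=24, rate=9).
The mode of a Gamma(a, b) with a ≥ 1 (shape–rate) is (a−1)/b = 23/9 ≈ 2.556.

λ̂_MAP = 2.556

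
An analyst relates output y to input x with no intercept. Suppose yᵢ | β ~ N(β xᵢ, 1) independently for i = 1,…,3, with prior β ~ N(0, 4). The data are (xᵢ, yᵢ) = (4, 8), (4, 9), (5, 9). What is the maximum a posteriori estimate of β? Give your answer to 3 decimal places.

log p(β | y) = −Σ(yᵢ − βxᵢ)²/(2·1) − β²/(2·4) + const.
Setting the derivative to zero: Σxᵢ(yᵢ − βxᵢ)/1 − β/4 = 0, so β = Σxᵢyᵢ / (Σxᵢ² + σ²/τ²).
Σxᵢyᵢ = 4·8 + 4·9 + 5·9 = 113; Σxᵢ² = 57; σ²/τ² = 0.25.
β̂_MAP = 113 / (57 + 0.25) = 113/57.25 ≈ 1.974.

β̂_MAP = 1.974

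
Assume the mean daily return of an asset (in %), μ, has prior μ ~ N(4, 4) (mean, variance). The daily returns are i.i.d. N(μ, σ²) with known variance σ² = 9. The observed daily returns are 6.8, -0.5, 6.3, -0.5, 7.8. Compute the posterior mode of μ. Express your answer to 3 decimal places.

μ̂_MAP = 3.986

n = 5; x̄ = (6.8 + (-0.5) + 6.3 + (-0.5) + 7.8)/5 = 19.9/5 = 3.98.
For a Normal prior and Normal likelihood with known variance, the posterior is Normal; its mode equals its mean, the precision-weighted average.
Prior precision 1/σ₀² = 1/4 = 0.25; data precision n/σ² = 5/9.
μ̂ = (0.25·4 + (5/9)·3.98) / (0.25 + 5/9) = (289/90)/(29/36) = 578/145 ≈ 3.986.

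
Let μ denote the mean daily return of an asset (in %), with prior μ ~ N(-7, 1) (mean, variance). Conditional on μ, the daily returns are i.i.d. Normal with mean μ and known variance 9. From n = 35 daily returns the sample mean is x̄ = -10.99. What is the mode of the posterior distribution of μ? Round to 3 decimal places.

μ̂_MAP = -10.174

n = 35, x̄ = -10.99.
For a Normal prior and Normal likelihood with known variance, the posterior is Normal; its mode equals its mean, the precision-weighted average.
Prior precision 1/σ₀² = 1/1 = 1; data precision n/σ² = 35/9.
μ̂ = (1·(-7) + (35/9)·(-10.99)) / (1 + 35/9) = (-8953/180)/(44/9) = -8953/880 ≈ -10.174.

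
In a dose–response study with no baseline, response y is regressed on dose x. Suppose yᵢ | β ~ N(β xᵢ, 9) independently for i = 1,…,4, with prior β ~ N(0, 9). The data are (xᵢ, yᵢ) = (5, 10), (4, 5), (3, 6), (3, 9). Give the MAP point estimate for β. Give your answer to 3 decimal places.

log p(β | y) = −Σ(yᵢ − βxᵢ)²/(2·9) − β²/(2·9) + const.
Setting the derivative to zero: Σxᵢ(yᵢ − βxᵢ)/9 − β/9 = 0, so β = Σxᵢyᵢ / (Σxᵢ² + σ²/τ²).
Σxᵢyᵢ = 5·10 + 4·5 + 3·6 + 3·9 = 115; Σxᵢ² = 59; σ²/τ² = 1.
β̂_MAP = 115 / (59 + 1) = 115/60 ≈ 1.917.

β̂_MAP = 1.917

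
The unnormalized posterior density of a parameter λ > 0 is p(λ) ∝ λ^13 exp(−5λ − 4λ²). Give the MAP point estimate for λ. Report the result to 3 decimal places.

λ̂_MAP = 1.000

ℓ'(λ) = 13/λ − 5 − 8λ. Setting this to zero and multiplying by λ: 8λ² + 5λ − 13 = 0.
λ = (−5 + √(5² + 4·8·13)) / (2·8) = (−5 + √441) / 16 = (−5 + 21)/16 = 1.
ℓ''(λ) = −13/λ² − 8 < 0, confirming a maximum.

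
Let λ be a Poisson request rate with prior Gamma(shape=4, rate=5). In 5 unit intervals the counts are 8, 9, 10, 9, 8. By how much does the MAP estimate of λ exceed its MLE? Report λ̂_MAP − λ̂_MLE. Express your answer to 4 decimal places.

Σxᵢ = 44. Posterior is Gamma(48, 10); MAP = (48−1)/10 = 47/10 ≈ 4.70000.
MLE = x̄ = 44/5 ≈ 8.80000.
Difference = 47/10 − 44/5 = -41/10 ≈ -4.1000.

MAP − MLE = -4.1000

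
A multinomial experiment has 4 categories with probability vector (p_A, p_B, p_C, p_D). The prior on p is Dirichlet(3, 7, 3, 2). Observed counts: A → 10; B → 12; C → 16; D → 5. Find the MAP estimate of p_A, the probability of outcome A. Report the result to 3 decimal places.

The posterior is Dirichlet(αᵢ + nᵢ) = Dirichlet(13, 19, 19, 7).
For a Dirichlet(a₁,…,a_K) with all aᵢ > 1, the mode has j-th component (aⱼ − 1)/(Σaᵢ − K).
Here Σaᵢ = 58 and K = 4, so p_A = (13 − 1)/(58 − 4) = 12/54 ≈ 0.222.

MAP estimate of p_A = 0.222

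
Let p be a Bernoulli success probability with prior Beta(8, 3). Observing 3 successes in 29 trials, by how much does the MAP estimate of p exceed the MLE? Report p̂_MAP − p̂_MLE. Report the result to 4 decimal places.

MAP − MLE = 0.1597

Posterior is Beta(11, 29); MAP = (11−1)/(40−2) = 10/38 ≈ 0.26316.
MLE ignores the prior: p̂_MLE = k/n = 3/29 ≈ 0.10345.
Difference = 10/38 − 3/29 = 88/551 ≈ 0.1597.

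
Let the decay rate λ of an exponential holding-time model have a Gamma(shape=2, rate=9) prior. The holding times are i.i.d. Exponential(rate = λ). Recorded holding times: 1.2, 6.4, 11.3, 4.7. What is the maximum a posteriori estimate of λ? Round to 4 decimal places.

λ̂_MAP = 0.1534

The Exponential(rate=λ) likelihood is ∝ λ^n e^(−λΣtᵢ). Here n = 4 and Σtᵢ = 1.2 + 6.4 + 11.3 + 4.7 = 23.6.
Posterior ∝ λe^(−9λ) · λ^4e^(−23.6λ) = λ^5e^(−32.6λ), i.e. Gamma(6, 32.6).
Mode = (a−1)/b = 5/32.6 ≈ 0.1534.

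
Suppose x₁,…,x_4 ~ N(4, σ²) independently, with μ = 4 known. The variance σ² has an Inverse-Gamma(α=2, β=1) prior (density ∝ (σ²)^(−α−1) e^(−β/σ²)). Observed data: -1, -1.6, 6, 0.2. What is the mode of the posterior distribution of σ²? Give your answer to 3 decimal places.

σ̂²_MAP = 7.680

Sum of squared deviations about the known mean: SS = (-1−4)² + (-1.6−4)² + (6−4)² + (0.2−4)² = 74.8.
The Normal likelihood contributes (σ²)^(−n/2) exp(−SS/(2σ²)), so the posterior is Inverse-Gamma(α + n/2, β + SS/2) = Inverse-Gamma(4, 38.4).
The mode of Inverse-Gamma(a, b) is b/(a+1) = 38.4/5 ≈ 7.680.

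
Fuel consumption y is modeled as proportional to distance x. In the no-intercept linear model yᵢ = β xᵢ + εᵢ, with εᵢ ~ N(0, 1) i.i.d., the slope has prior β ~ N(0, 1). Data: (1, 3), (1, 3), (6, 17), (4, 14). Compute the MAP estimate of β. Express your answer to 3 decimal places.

log p(β | y) = −Σ(yᵢ − βxᵢ)²/(2·1) − β²/(2·1) + const.
Setting the derivative to zero: Σxᵢ(yᵢ − βxᵢ)/1 − β/1 = 0, so β = Σxᵢyᵢ / (Σxᵢ² + σ²/τ²).
Σxᵢyᵢ = 1·3 + 1·3 + 6·17 + 4·14 = 164; Σxᵢ² = 54; σ²/τ² = 1.
β̂_MAP = 164 / (54 + 1) = 164/55 ≈ 2.982.

β̂_MAP = 2.982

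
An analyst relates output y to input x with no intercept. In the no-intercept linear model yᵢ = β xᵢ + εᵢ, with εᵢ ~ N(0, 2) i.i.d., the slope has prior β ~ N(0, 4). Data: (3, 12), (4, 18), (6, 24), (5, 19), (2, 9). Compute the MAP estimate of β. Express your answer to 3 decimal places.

β̂_MAP = 4.033

log p(β | y) = −Σ(yᵢ − βxᵢ)²/(2·2) − β²/(2·4) + const.
Setting the derivative to zero: Σxᵢ(yᵢ − βxᵢ)/2 − β/4 = 0, so β = Σxᵢyᵢ / (Σxᵢ² + σ²/τ²).
Σxᵢyᵢ = 3·12 + 4·18 + 6·24 + 5·19 + 2·9 = 365; Σxᵢ² = 90; σ²/τ² = 0.5.
β̂_MAP = 365 / (90 + 0.5) = 365/90.5 ≈ 4.033.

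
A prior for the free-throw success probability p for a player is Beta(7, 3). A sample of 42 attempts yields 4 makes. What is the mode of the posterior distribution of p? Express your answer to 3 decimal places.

Prior: Beta(7, 3).
Data: 4 successes in 42 trials. The binomial likelihood contributes p^4(1−p)^38, so the posterior is Beta(7+4, 3+38) = Beta(11, 41).
For Beta(a, b) with a, b > 1 the mode is (a−1)/(a+b−2) = 10/50 ≈ 0.200.

p̂_MAP = 0.200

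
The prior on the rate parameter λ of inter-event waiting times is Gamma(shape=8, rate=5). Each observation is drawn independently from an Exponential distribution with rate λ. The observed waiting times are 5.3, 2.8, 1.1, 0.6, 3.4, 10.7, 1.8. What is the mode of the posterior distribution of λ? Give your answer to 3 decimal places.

λ̂_MAP = 0.456

The Exponential(rate=λ) likelihood is ∝ λ^n e^(−λΣtᵢ). Here n = 7 and Σtᵢ = 5.3 + 2.8 + 1.1 + 0.6 + 3.4 + 10.7 + 1.8 = 25.7.
Posterior ∝ λ^7e^(−5λ) · λ^7e^(−25.7λ) = λ^14e^(−30.7λ), i.e. Gamma(15, 30.7).
Mode = (a−1)/b = 14/30.7 ≈ 0.456.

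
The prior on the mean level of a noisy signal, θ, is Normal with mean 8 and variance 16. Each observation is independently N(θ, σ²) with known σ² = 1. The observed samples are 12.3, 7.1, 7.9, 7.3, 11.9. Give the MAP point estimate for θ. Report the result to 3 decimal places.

n = 5; x̄ = (12.3 + 7.1 + 7.9 + 7.3 + 11.9)/5 = 46.5/5 = 9.3.
For a Normal prior and Normal likelihood with known variance, the posterior is Normal; its mode equals its mean, the precision-weighted average.
Prior precision 1/σ₀² = 1/16 = 0.0625; data precision n/σ² = 5/1 = 5.
θ̂ = (0.0625·8 + 5·9.3) / (0.0625 + 5) = 47/5.0625 = 752/81 ≈ 9.284.

θ̂_MAP = 9.284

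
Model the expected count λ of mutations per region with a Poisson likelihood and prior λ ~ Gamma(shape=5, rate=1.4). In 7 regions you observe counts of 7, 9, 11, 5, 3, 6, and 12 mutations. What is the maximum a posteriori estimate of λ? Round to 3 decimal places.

Σxᵢ = 7+9+11+5+3+6+12 = 53, with n = 7.
Posterior ∝ λ^4e^(−1.4λ) · λ^53e^(−7λ) = λ^57e^(−8.4λ), i.e. Gamma(shape=58, rate=8.4).
The mode of a Gamma(a, b) with a ≥ 1 (shape–rate) is (a−1)/b = 57/8.4 ≈ 6.786.

λ̂_MAP = 6.786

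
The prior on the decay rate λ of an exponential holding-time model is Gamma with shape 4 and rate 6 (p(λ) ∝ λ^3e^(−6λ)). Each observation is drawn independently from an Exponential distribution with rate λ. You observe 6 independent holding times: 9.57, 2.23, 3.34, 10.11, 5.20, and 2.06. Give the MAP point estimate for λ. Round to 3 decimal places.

λ̂_MAP = 0.234

The Exponential(rate=λ) likelihood is ∝ λ^n e^(−λΣtᵢ). Here n = 6 and Σtᵢ = 9.57 + 2.23 + 3.34 + 10.11 + 5.20 + 2.06 = 32.51.
Posterior ∝ λ^3e^(−6λ) · λ^6e^(−32.51λ) = λ^9e^(−38.51λ), i.e. Gamma(10, 38.51).
Mode = (a−1)/b = 9/38.51 ≈ 0.234.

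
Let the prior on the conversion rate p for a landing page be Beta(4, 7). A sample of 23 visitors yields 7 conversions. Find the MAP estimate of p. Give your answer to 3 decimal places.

p̂_MAP = 0.313

Prior: Beta(4, 7).
Data: 7 successes in 23 trials. The binomial likelihood contributes p^7(1−p)^16, so the posterior is Beta(4+7, 7+16) = Beta(11, 23).
For Beta(a, b) with a, b > 1 the mode is (a−1)/(a+b−2) = 10/32 ≈ 0.313.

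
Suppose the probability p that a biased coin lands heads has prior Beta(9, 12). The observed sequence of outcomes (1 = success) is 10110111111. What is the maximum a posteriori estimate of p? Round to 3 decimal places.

p̂_MAP = 0.567

Prior: Beta(9, 12).
Data: 9 successes in 11 trials (from the sequence). The binomial likelihood contributes p^9(1−p)^2, so the posterior is Beta(9+9, 12+2) = Beta(18, 14).
For Beta(a, b) with a, b > 1 the mode is (a−1)/(a+b−2) = 17/30 ≈ 0.567.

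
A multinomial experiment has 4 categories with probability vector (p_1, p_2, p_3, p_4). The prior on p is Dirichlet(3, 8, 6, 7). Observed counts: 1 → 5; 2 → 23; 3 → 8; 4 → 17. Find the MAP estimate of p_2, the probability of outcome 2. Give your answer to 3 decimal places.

MAP estimate: 0.411

The posterior is Dirichlet(αᵢ + nᵢ) = Dirichlet(8, 31, 14, 24).
For a Dirichlet(a₁,…,a_K) with all aᵢ > 1, the mode has j-th component (aⱼ − 1)/(Σaᵢ − K).
Here Σaᵢ = 77 and K = 4, so p_2 = (31 − 1)/(77 − 4) = 30/73 ≈ 0.411.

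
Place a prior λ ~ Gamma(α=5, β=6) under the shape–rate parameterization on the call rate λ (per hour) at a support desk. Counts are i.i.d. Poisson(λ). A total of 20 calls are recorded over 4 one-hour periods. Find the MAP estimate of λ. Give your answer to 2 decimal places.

λ̂_MAP = 2.40

Σxᵢ = 20, n = 4.
Posterior ∝ λ^4e^(−6λ) · λ^20e^(−4λ) = λ^24e^(−10λ), i.e. Gamma(shape=25, rate=10).
The mode of a Gamma(a, b) with a ≥ 1 (shape–rate) is (a−1)/b = 24/10 ≈ 2.40.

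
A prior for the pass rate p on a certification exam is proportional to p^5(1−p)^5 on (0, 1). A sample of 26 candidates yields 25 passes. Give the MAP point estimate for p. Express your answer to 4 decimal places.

p̂_MAP = 0.8333

The prior density ∝ p^5(1−p)^5 is the kernel of Beta(6, 6).
Data: 25 successes in 26 trials. The binomial likelihood contributes p^25(1−p)^1, so the posterior is Beta(6+25, 6+1) = Beta(31, 7).
For Beta(a, b) with a, b > 1 the mode is (a−1)/(a+b−2) = 30/36 ≈ 0.8333.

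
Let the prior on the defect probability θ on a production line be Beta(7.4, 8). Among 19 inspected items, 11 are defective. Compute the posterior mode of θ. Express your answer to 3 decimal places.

θ̂_MAP = 0.537

Prior: Beta(7.4, 8).
Data: 11 successes in 19 trials. The binomial likelihood contributes θ^11(1−θ)^8, so the posterior is Beta(7.4+11, 8+8) = Beta(18.4, 16).
For Beta(a, b) with a, b > 1 the mode is (a−1)/(a+b−2) = 17.4/32.4 ≈ 0.537.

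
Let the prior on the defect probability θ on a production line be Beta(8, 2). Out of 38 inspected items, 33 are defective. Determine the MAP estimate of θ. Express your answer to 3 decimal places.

Prior: Beta(8, 2).
Data: 33 successes in 38 trials. The binomial likelihood contributes θ^33(1−θ)^5, so the posterior is Beta(8+33, 2+5) = Beta(41, 7).
For Beta(a, b) with a, b > 1 the mode is (a−1)/(a+b−2) = 40/46 ≈ 0.870.

θ̂_MAP = 0.870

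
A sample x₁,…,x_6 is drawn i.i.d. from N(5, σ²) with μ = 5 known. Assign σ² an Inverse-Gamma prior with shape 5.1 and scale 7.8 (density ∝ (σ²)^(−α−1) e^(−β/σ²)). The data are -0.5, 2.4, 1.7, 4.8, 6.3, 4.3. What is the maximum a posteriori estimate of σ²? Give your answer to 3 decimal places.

Sum of squared deviations about the known mean: SS = (-0.5−5)² + (2.4−5)² + (1.7−5)² + (4.8−5)² + (6.3−5)² + (4.3−5)² = 50.12.
The Normal likelihood contributes (σ²)^(−n/2) exp(−SS/(2σ²)), so the posterior is Inverse-Gamma(α + n/2, β + SS/2) = Inverse-Gamma(8.1, 32.86).
The mode of Inverse-Gamma(a, b) is b/(a+1) = 32.86/9.1 ≈ 3.611.

σ̂²_MAP = 3.611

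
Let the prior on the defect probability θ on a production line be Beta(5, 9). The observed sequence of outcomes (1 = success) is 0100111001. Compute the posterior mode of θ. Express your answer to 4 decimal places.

θ̂_MAP = 0.4091

Prior: Beta(5, 9).
Data: 5 successes in 10 trials (from the sequence). The binomial likelihood contributes θ^5(1−θ)^5, so the posterior is Beta(5+5, 9+5) = Beta(10, 14).
For Beta(a, b) with a, b > 1 the mode is (a−1)/(a+b−2) = 9/22 ≈ 0.4091.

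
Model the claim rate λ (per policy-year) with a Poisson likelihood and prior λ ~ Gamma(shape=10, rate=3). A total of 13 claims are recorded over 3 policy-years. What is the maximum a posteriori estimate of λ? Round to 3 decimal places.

Σxᵢ = 13, n = 3.
Posterior ∝ λ^9e^(−3λ) · λ^13e^(−3λ) = λ^22e^(−6λ), i.e. Gamma(shape=23, rate=6).
The mode of a Gamma(a, b) with a ≥ 1 (shape–rate) is (a−1)/b = 22/6 ≈ 3.667.

λ̂_MAP = 3.667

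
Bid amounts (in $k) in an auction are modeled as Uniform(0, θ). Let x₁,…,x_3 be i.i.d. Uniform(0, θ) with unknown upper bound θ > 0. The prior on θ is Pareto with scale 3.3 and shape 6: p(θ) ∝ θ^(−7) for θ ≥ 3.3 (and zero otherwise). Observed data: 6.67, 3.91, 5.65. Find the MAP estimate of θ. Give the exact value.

θ̂_MAP = 6.67

The Uniform(0, θ) likelihood is θ^(−n) for θ ≥ max(xᵢ), zero otherwise. Here max(xᵢ) = 6.67.
Posterior ∝ θ^(−7) · θ^(−3) = θ^(−10) on θ ≥ max(3.3, 6.67) = 6.67.
This density is strictly decreasing in θ, so the posterior mode lies at the lower boundary of the support.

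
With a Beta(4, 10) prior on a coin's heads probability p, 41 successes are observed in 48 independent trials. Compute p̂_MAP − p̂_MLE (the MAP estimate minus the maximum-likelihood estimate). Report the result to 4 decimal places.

Posterior is Beta(45, 17); MAP = (45−1)/(62−2) = 44/60 ≈ 0.73333.
MLE ignores the prior: p̂_MLE = k/n = 41/48 ≈ 0.85417.
Difference = 44/60 − 41/48 = -29/240 ≈ -0.1208.

MAP − MLE = -0.1208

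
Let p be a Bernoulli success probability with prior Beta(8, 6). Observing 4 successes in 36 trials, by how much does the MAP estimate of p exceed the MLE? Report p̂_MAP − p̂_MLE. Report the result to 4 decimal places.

MAP − MLE = 0.1181

Posterior is Beta(12, 38); MAP = (12−1)/(50−2) = 11/48 ≈ 0.22917.
MLE ignores the prior: p̂_MLE = k/n = 4/36 ≈ 0.11111.
Difference = 11/48 − 4/36 = 17/144 ≈ 0.1181.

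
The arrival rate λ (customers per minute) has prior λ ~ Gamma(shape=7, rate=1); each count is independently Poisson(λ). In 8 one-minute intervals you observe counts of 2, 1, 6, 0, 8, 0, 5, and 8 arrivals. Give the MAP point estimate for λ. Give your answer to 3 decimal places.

λ̂_MAP = 4.000

Σxᵢ = 2+1+6+0+8+0+5+8 = 30, with n = 8.
Posterior ∝ λ^6e^(−1λ) · λ^30e^(−8λ) = λ^36e^(−9λ), i.e. Gamma(shape=37, rate=9).
The mode of a Gamma(a, b) with a ≥ 1 (shape–rate) is (a−1)/b = 36/9 ≈ 4.000.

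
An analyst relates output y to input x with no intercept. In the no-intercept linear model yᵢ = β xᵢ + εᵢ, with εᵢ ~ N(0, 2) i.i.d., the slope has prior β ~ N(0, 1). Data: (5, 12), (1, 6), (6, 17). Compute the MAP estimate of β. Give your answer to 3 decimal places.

β̂_MAP = 2.625

log p(β | y) = −Σ(yᵢ − βxᵢ)²/(2·2) − β²/(2·1) + const.
Setting the derivative to zero: Σxᵢ(yᵢ − βxᵢ)/2 − β/1 = 0, so β = Σxᵢyᵢ / (Σxᵢ² + σ²/τ²).
Σxᵢyᵢ = 5·12 + 1·6 + 6·17 = 168; Σxᵢ² = 62; σ²/τ² = 2.
β̂_MAP = 168 / (62 + 2) = 168/64 ≈ 2.625.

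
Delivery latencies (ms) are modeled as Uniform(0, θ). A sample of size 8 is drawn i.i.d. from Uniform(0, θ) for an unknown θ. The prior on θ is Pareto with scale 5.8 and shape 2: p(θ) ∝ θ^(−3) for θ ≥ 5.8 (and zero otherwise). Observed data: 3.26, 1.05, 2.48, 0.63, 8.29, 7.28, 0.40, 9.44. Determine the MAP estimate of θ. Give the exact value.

θ̂_MAP = 9.44

The Uniform(0, θ) likelihood is θ^(−n) for θ ≥ max(xᵢ), zero otherwise. Here max(xᵢ) = 9.44.
Posterior ∝ θ^(−3) · θ^(−8) = θ^(−11) on θ ≥ max(5.8, 9.44) = 9.44.
This density is strictly decreasing in θ, so the posterior mode lies at the lower boundary of the support.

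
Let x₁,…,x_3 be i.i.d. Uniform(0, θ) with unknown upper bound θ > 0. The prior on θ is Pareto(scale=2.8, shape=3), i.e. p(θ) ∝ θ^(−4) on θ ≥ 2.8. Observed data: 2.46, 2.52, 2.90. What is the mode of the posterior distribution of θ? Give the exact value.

θ̂_MAP = 2.90

The Uniform(0, θ) likelihood is θ^(−n) for θ ≥ max(xᵢ), zero otherwise. Here max(xᵢ) = 2.90.
Posterior ∝ θ^(−4) · θ^(−3) = θ^(−7) on θ ≥ max(2.8, 2.90) = 2.90.
This density is strictly decreasing in θ, so the posterior mode lies at the lower boundary of the support.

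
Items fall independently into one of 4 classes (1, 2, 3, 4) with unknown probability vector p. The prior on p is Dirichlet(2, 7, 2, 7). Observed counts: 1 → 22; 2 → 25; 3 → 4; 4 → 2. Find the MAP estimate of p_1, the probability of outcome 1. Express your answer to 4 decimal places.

MAP estimate: 0.3433

The posterior is Dirichlet(αᵢ + nᵢ) = Dirichlet(24, 32, 6, 9).
For a Dirichlet(a₁,…,a_K) with all aᵢ > 1, the mode has j-th component (aⱼ − 1)/(Σaᵢ − K).
Here Σaᵢ = 71 and K = 4, so p_1 = (24 − 1)/(71 − 4) = 23/67 ≈ 0.3433.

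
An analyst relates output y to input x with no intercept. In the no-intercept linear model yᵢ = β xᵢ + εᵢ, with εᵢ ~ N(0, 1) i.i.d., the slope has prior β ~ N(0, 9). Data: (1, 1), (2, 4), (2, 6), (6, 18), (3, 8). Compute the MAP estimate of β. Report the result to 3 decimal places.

log p(β | y) = −Σ(yᵢ − βxᵢ)²/(2·1) − β²/(2·9) + const.
Setting the derivative to zero: Σxᵢ(yᵢ − βxᵢ)/1 − β/9 = 0, so β = Σxᵢyᵢ / (Σxᵢ² + σ²/τ²).
Σxᵢyᵢ = 1·1 + 2·4 + 2·6 + 6·18 + 3·8 = 153; Σxᵢ² = 54; σ²/τ² = 1/9.
β̂_MAP = 153 / (54 + 1/9) = 153/(487/9) = 1377/487 ≈ 2.828.

β̂_MAP = 2.828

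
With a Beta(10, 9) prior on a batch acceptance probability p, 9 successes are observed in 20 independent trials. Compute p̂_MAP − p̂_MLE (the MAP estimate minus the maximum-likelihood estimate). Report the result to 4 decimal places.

MAP − MLE = 0.0365

Posterior is Beta(19, 20); MAP = (19−1)/(39−2) = 18/37 ≈ 0.48649.
MLE ignores the prior: p̂_MLE = k/n = 9/20 ≈ 0.45000.
Difference = 18/37 − 9/20 = 27/740 ≈ 0.0365.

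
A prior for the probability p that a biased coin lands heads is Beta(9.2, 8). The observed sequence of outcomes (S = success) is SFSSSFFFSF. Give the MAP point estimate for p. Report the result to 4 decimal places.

p̂_MAP = 0.5238

Prior: Beta(9.2, 8).
Data: 5 successes in 10 trials (from the sequence). The binomial likelihood contributes p^5(1−p)^5, so the posterior is Beta(9.2+5, 8+5) = Beta(14.2, 13).
For Beta(a, b) with a, b > 1 the mode is (a−1)/(a+b−2) = 13.2/25.2 ≈ 0.5238.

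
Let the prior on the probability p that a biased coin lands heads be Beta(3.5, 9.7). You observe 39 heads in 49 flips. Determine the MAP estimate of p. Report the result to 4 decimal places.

Prior: Beta(3.5, 9.7).
Data: 39 successes in 49 trials. The binomial likelihood contributes p^39(1−p)^10, so the posterior is Beta(3.5+39, 9.7+10) = Beta(42.5, 19.7).
For Beta(a, b) with a, b > 1 the mode is (a−1)/(a+b−2) = 41.5/60.2 ≈ 0.6894.

p̂_MAP = 0.6894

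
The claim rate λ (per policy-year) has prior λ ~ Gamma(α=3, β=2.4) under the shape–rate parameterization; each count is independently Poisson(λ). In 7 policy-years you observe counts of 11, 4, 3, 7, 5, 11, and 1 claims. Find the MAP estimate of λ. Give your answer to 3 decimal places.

λ̂_MAP = 4.681

Σxᵢ = 11+4+3+7+5+11+1 = 42, with n = 7.
Posterior ∝ λ^2e^(−2.4λ) · λ^42e^(−7λ) = λ^44e^(−9.4λ), i.e. Gamma(shape=45, rate=9.4).
The mode of a Gamma(a, b) with a ≥ 1 (shape–rate) is (a−1)/b = 44/9.4 ≈ 4.681.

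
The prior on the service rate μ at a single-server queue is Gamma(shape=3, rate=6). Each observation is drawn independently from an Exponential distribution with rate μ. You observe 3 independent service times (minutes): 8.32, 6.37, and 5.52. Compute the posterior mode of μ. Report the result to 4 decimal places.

The Exponential(rate=μ) likelihood is ∝ μ^n e^(−μΣtᵢ). Here n = 3 and Σtᵢ = 8.32 + 6.37 + 5.52 = 20.21.
Posterior ∝ μ^2e^(−6μ) · μ^3e^(−20.21μ) = μ^5e^(−26.21μ), i.e. Gamma(6, 26.21).
Mode = (a−1)/b = 5/26.21 ≈ 0.1908.

μ̂_MAP = 0.1908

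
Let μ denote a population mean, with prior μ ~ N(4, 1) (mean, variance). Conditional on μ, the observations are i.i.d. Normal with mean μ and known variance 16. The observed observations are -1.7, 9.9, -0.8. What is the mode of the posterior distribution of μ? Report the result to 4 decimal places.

μ̂_MAP = 3.7579

n = 3; x̄ = ((-1.7) + 9.9 + (-0.8))/3 = 7.4/3 = 37/15 ≈ 2.4667.
For a Normal prior and Normal likelihood with known variance, the posterior is Normal; its mode equals its mean, the precision-weighted average.
Prior precision 1/σ₀² = 1/1 = 1; data precision n/σ² = 3/16 = 0.1875.
μ̂ = (1·4 + 0.1875·(37/15)) / (1 + 0.1875) = 4.4625/1.1875 = 357/95 ≈ 3.7579.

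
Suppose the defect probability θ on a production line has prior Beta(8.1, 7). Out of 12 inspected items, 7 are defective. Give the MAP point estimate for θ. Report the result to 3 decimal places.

Prior: Beta(8.1, 7).
Data: 7 successes in 12 trials. The binomial likelihood contributes θ^7(1−θ)^5, so the posterior is Beta(8.1+7, 7+5) = Beta(15.1, 12).
For Beta(a, b) with a, b > 1 the mode is (a−1)/(a+b−2) = 14.1/25.1 ≈ 0.562.

θ̂_MAP = 0.562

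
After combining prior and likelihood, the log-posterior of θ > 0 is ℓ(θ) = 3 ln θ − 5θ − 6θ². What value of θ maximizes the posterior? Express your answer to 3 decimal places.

ℓ'(θ) = 3/θ − 5 − 12θ. Setting this to zero and multiplying by θ: 12θ² + 5θ − 3 = 0.
θ = (−5 + √(5² + 4·12·3)) / (2·12) = (−5 + √169) / 24 = (−5 + 13)/24 = 1/3.
ℓ''(θ) = −3/θ² − 12 < 0, confirming a maximum.

θ̂_MAP = 0.333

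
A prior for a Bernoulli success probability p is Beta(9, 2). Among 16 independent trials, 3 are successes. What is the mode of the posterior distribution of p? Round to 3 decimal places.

p̂_MAP = 0.440

Prior: Beta(9, 2).
Data: 3 successes in 16 trials. The binomial likelihood contributes p^3(1−p)^13, so the posterior is Beta(9+3, 2+13) = Beta(12, 15).
For Beta(a, b) with a, b > 1 the mode is (a−1)/(a+b−2) = 11/25 ≈ 0.440.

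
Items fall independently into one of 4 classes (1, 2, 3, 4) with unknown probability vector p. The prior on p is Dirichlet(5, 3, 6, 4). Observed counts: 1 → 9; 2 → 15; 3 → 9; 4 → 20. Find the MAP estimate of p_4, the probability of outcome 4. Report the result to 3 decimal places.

MAP estimate: 0.343

The posterior is Dirichlet(αᵢ + nᵢ) = Dirichlet(14, 18, 15, 24).
For a Dirichlet(a₁,…,a_K) with all aᵢ > 1, the mode has j-th component (aⱼ − 1)/(Σaᵢ − K).
Here Σaᵢ = 71 and K = 4, so p_4 = (24 − 1)/(71 − 4) = 23/67 ≈ 0.343.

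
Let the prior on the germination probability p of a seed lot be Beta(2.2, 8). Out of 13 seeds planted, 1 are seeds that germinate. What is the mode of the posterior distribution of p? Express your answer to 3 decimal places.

Prior: Beta(2.2, 8).
Data: 1 success in 13 trials. The binomial likelihood contributes p(1−p)^12, so the posterior is Beta(2.2+1, 8+12) = Beta(3.2, 20).
For Beta(a, b) with a, b > 1 the mode is (a−1)/(a+b−2) = 2.2/21.2 ≈ 0.104.

p̂_MAP = 0.104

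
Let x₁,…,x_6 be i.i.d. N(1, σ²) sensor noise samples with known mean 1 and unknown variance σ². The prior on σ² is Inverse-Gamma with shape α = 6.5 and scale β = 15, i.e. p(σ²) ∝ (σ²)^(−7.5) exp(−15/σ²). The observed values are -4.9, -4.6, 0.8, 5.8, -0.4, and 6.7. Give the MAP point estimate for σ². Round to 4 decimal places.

Sum of squared deviations about the known mean: SS = (-4.9−1)² + (-4.6−1)² + (0.8−1)² + (5.8−1)² + (-0.4−1)² + (6.7−1)² = 123.7.
The Normal likelihood contributes (σ²)^(−n/2) exp(−SS/(2σ²)), so the posterior is Inverse-Gamma(α + n/2, β + SS/2) = Inverse-Gamma(9.5, 76.85).
The mode of Inverse-Gamma(a, b) is b/(a+1) = 76.85/10.5 ≈ 7.3190.

σ̂²_MAP = 7.3190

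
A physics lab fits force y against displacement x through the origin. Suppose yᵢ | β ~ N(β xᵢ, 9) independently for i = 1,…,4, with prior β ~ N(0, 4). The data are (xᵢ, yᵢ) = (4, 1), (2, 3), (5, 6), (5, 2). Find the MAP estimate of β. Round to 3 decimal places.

log p(β | y) = −Σ(yᵢ − βxᵢ)²/(2·9) − β²/(2·4) + const.
Setting the derivative to zero: Σxᵢ(yᵢ − βxᵢ)/9 − β/4 = 0, so β = Σxᵢyᵢ / (Σxᵢ² + σ²/τ²).
Σxᵢyᵢ = 4·1 + 2·3 + 5·6 + 5·2 = 50; Σxᵢ² = 70; σ²/τ² = 2.25.
β̂_MAP = 50 / (70 + 2.25) = 50/72.25 ≈ 0.692.

β̂_MAP = 0.692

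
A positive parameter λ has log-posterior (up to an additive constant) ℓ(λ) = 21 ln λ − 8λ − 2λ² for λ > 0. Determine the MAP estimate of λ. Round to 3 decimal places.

ℓ'(λ) = 21/λ − 8 − 4λ. Setting this to zero and multiplying by λ: 4λ² + 8λ − 21 = 0.
λ = (−8 + √(8² + 4·4·21)) / (2·4) = (−8 + √400) / 8 = (−8 + 20)/8 = 3/2.
ℓ''(λ) = −21/λ² − 4 < 0, confirming a maximum.

λ̂_MAP = 1.500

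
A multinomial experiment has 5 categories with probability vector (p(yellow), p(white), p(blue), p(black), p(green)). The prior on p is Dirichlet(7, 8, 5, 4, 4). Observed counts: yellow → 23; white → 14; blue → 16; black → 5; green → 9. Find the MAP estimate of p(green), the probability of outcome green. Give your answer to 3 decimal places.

MAP estimate of p(green) = 0.133

The posterior is Dirichlet(αᵢ + nᵢ) = Dirichlet(30, 22, 21, 9, 13).
For a Dirichlet(a₁,…,a_K) with all aᵢ > 1, the mode has j-th component (aⱼ − 1)/(Σaᵢ − K).
Here Σaᵢ = 95 and K = 5, so p(green) = (13 − 1)/(95 − 5) = 12/90 ≈ 0.133.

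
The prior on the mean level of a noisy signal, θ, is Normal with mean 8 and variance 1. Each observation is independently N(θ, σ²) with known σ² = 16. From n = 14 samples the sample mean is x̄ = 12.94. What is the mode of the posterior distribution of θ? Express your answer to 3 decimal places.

θ̂_MAP = 10.305

n = 14, x̄ = 12.94.
For a Normal prior and Normal likelihood with known variance, the posterior is Normal; its mode equals its mean, the precision-weighted average.
Prior precision 1/σ₀² = 1/1 = 1; data precision n/σ² = 14/16 = 0.875.
θ̂ = (1·8 + 0.875·12.94) / (1 + 0.875) = 19.3225/1.875 = 7729/750 ≈ 10.305.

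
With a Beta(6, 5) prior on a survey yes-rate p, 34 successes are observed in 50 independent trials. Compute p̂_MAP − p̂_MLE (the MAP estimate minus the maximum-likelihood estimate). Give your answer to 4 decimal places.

MAP − MLE = -0.0190

Posterior is Beta(40, 21); MAP = (40−1)/(61−2) = 39/59 ≈ 0.66102.
MLE ignores the prior: p̂_MLE = k/n = 34/50 ≈ 0.68000.
Difference = 39/59 − 34/50 = -28/1475 ≈ -0.0190.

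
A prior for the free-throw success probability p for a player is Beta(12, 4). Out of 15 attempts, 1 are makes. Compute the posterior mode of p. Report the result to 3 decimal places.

p̂_MAP = 0.414

Prior: Beta(12, 4).
Data: 1 success in 15 trials. The binomial likelihood contributes p(1−p)^14, so the posterior is Beta(12+1, 4+14) = Beta(13, 18).
For Beta(a, b) with a, b > 1 the mode is (a−1)/(a+b−2) = 12/29 ≈ 0.414.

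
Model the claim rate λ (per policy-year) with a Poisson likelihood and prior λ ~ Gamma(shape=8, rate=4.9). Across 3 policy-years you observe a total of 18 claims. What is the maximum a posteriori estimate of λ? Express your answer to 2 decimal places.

Σxᵢ = 18, n = 3.
Posterior ∝ λ^7e^(−4.9λ) · λ^18e^(−3λ) = λ^25e^(−7.9λ), i.e. Gamma(shape=26, rate=7.9).
The mode of a Gamma(a, b) with a ≥ 1 (shape–rate) is (a−1)/b = 25/7.9 ≈ 3.16.

λ̂_MAP = 3.16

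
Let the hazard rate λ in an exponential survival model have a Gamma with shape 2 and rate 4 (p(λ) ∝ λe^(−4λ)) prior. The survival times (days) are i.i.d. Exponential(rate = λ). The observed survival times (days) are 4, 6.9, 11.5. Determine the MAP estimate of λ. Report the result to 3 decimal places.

The Exponential(rate=λ) likelihood is ∝ λ^n e^(−λΣtᵢ). Here n = 3 and Σtᵢ = 4 + 6.9 + 11.5 = 22.4.
Posterior ∝ λe^(−4λ) · λ^3e^(−22.4λ) = λ^4e^(−26.4λ), i.e. Gamma(5, 26.4).
Mode = (a−1)/b = 4/26.4 ≈ 0.152.

λ̂_MAP = 0.152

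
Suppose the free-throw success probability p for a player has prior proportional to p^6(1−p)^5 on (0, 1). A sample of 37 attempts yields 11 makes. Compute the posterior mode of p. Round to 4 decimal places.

p̂_MAP = 0.3542

The prior density ∝ p^6(1−p)^5 is the kernel of Beta(7, 6).
Data: 11 successes in 37 trials. The binomial likelihood contributes p^11(1−p)^26, so the posterior is Beta(7+11, 6+26) = Beta(18, 32).
For Beta(a, b) with a, b > 1 the mode is (a−1)/(a+b−2) = 17/48 ≈ 0.3542.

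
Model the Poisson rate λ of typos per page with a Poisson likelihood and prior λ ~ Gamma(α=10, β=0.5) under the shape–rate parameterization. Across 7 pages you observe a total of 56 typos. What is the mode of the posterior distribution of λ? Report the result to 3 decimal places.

λ̂_MAP = 8.667

Σxᵢ = 56, n = 7.
Posterior ∝ λ^9e^(−0.5λ) · λ^56e^(−7λ) = λ^65e^(−7.5λ), i.e. Gamma(shape=66, rate=7.5).
The mode of a Gamma(a, b) with a ≥ 1 (shape–rate) is (a−1)/b = 65/7.5 ≈ 8.667.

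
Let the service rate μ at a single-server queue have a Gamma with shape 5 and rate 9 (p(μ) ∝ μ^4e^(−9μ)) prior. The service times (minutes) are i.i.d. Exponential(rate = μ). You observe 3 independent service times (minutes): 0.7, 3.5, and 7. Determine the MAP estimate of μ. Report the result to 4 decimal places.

The Exponential(rate=μ) likelihood is ∝ μ^n e^(−μΣtᵢ). Here n = 3 and Σtᵢ = 0.7 + 3.5 + 7 = 11.2.
Posterior ∝ μ^4e^(−9μ) · μ^3e^(−11.2μ) = μ^7e^(−20.2μ), i.e. Gamma(8, 20.2).
Mode = (a−1)/b = 7/20.2 ≈ 0.3465.

μ̂_MAP = 0.3465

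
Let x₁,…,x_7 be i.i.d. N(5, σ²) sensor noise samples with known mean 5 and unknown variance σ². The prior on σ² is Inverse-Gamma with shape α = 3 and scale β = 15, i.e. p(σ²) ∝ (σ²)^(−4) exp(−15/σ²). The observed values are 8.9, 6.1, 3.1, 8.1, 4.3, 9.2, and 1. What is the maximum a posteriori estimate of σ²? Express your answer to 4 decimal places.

Sum of squared deviations about the known mean: SS = (8.9−5)² + (6.1−5)² + (3.1−5)² + (8.1−5)² + (4.3−5)² + (9.2−5)² + (1−5)² = 63.77.
The Normal likelihood contributes (σ²)^(−n/2) exp(−SS/(2σ²)), so the posterior is Inverse-Gamma(α + n/2, β + SS/2) = Inverse-Gamma(6.5, 46.885).
The mode of Inverse-Gamma(a, b) is b/(a+1) = 46.885/7.5 ≈ 6.2513.

σ̂²_MAP = 6.2513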